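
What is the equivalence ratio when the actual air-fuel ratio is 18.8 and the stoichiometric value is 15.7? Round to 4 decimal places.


phi = AFR_stoich / AFR_actual
phi = 15.7 / 18.8 = 0.8351


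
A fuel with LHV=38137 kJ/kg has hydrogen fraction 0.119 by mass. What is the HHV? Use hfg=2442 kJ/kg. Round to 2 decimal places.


HHV = LHV + hfg * 9 * H
Water addition = 2442 * 9 * 0.119 = 2615.382 kJ/kg
HHV = 38137 + 2615.382 = 40752.38 kJ/kg


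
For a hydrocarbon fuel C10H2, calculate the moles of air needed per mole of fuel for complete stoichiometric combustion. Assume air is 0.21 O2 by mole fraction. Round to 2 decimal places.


Balanced combustion: C10H2 + 10.5 O2 -> 10 CO2 + 1 H2O
O2 needed = C + H/4 = 10 + 2/4 = 10.50 moles
Air moles = O2 / 0.21 = 10.50 / 0.21 = 50.00 moles air


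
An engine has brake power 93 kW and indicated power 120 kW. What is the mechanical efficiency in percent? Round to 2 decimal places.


eta_mech = (BP / IP) * 100
Ratio = 93 / 120 = 0.7750
eta_mech = 0.7750 * 100 = 77.50%


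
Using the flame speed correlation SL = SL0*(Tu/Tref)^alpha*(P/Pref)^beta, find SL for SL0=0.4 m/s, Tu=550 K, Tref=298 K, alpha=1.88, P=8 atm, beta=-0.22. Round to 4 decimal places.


SL = SL0 * (Tu/Tref)^alpha * (P/Pref)^beta
T ratio = 550/298 = 1.84563758
(T ratio)^alpha = 1.84563758^1.88 = 3.164866
(P/Pref)^beta = 8^(-0.22) = 0.632878
SL = 0.4 * 3.164866 * 0.632878 = 0.8012 m/s


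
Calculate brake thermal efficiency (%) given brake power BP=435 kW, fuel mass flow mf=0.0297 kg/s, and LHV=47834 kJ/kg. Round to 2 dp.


eta_BTE = (BP / (mf * LHV)) * 100
Denominator = 0.0297 * 47834 = 1420.6698 kW
eta_BTE = (435 / 1420.6698) * 100 = 30.62%


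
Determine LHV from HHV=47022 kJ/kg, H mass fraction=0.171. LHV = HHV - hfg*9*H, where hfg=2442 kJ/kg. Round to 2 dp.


LHV = HHV - hfg * 9 * H
Water correction = 2442 * 9 * 0.171 = 3758.238 kJ/kg
LHV = 47022 - 3758.238 = 43263.76 kJ/kg


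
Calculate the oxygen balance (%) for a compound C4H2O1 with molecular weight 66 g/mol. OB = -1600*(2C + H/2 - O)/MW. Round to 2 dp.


OB = -1600 * (2C + H/2 - O) / MW
Inner = 2*4 + 2/2 - 1 = 8.00
OB = -1600 * 8.00 / 66 = -193.94%


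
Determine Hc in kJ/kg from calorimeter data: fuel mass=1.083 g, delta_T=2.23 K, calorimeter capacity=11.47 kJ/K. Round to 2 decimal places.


Hc = C_cal * delta_T / m_fuel
Q_released = 11.47 * 2.23 = 25.5781 kJ
m_fuel = 1.083 g = 1.083/1000 kg = 0.001083 kg
Hc = 25.5781 / 0.001083 = 23617.82 kJ/kg


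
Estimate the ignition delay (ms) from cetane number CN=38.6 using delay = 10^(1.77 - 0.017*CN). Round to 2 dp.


delay = 10^(1.77 - 0.017*CN)
Exponent = 1.77 - 0.017*38.6 = 1.1138
delay = 10^1.1138 = 13.00 ms


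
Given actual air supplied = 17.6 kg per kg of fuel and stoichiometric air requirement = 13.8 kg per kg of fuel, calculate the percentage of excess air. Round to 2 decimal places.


Excess air = actual - stoichiometric = 17.6 - 13.8 = 3.80 kg/kg fuel
Excess air % = (excess / stoich) * 100 = (3.80 / 13.8) * 100 = 27.54%


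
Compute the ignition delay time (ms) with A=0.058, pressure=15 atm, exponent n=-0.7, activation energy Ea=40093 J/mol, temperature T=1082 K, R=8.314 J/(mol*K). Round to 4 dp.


tau = A * P^n * exp(Ea/(R*T))
P^n = 15^(-0.7) = 0.15022289
Ea/(R*T) = 40093/(8.314*1082) = 4.456883
exp(Ea/(R*T)) = 86.218382
tau = 0.058 * 0.15022289 * 86.218382 = 0.7512 ms


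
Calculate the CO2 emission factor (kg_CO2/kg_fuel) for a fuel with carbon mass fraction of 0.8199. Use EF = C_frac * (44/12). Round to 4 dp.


EF = C_frac * (M_CO2 / M_C)
EF = 0.8199 * (44/12)
EF = 0.8199 * 3.666667 = 3.0063 kg_CO2/kg_fuel


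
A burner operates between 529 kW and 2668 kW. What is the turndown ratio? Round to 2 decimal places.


TDR = Q_max / Q_min
TDR = 2668 / 529 = 5.04


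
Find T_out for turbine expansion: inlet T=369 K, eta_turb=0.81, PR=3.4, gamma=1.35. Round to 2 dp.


T_out = T_in * (1 - eta * (1 - PR^(-(gamma-1)/gamma)))
Exponent = -(1.35-1)/1.35 = -0.25925926
PR^exp = 3.4^(-0.25925926) = 0.72813041
Factor = 1 - 0.81*(1 - 0.72813041) = 0.77978563
T_out = 369 * 0.77978563 = 287.74 K


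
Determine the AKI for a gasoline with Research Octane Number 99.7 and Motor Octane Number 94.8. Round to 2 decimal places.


AKI = (RON + MON) / 2
AKI = (99.7 + 94.8) / 2
AKI = 194.5 / 2 = 97.25


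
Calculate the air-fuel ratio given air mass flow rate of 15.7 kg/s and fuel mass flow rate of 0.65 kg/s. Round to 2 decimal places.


AFR = m_air / m_fuel
AFR = 15.7 / 0.65 = 24.15


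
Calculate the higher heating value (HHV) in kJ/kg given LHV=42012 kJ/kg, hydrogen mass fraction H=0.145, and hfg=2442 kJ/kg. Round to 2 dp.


HHV = LHV + hfg * 9 * H
Water addition = 2442 * 9 * 0.145 = 3186.810 kJ/kg
HHV = 42012 + 3186.810 = 45198.81 kJ/kg


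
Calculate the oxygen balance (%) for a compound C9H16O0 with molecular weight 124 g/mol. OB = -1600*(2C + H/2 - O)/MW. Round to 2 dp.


OB = -1600 * (2C + H/2 - O) / MW
Inner = 2*9 + 16/2 - 0 = 26.00
OB = -1600 * 26.00 / 124 = -335.48%


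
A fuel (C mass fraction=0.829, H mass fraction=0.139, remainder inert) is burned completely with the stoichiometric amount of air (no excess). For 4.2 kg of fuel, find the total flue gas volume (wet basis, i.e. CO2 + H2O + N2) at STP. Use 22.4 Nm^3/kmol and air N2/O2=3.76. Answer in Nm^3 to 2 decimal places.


Per kg fuel: CO2 = (C/12 kmol)*22.4 = (0.829/12)*22.4 = 1.54747 Nm^3
Per kg fuel: H2O = (H/2 kmol)*22.4 = (0.139/2)*22.4 = 1.55680 Nm^3
O2 needed per kg fuel = C/12 + H/4 = 0.829/12 + 0.139/4 = 0.10383333 kmol
Per kg fuel: N2 = O2*3.76*22.4 = 0.10383333*3.76*22.4 = 8.74526 Nm^3
Total per kg = 1.54747 + 1.55680 + 8.74526 = 11.84953 Nm^3
Total = 11.84953 * 4.2 = 49.77 Nm^3


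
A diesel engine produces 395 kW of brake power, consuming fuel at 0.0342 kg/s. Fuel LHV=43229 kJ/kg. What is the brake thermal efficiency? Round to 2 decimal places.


eta_BTE = (BP / (mf * LHV)) * 100
Denominator = 0.0342 * 43229 = 1478.4318 kW
eta_BTE = (395 / 1478.4318) * 100 = 26.72%


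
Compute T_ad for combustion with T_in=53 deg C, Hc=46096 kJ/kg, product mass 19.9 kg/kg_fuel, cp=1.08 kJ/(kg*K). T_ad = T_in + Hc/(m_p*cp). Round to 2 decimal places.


T_ad = T_in + Hc / (m_p * cp)
Denominator = 19.9 * 1.08 = 21.4920
Temperature rise = 46096 / 21.4920 = 2144.80 K
T_ad = 53 + 2144.80 = 2197.80 deg C


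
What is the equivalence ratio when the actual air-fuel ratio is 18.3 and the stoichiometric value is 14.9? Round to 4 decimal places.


phi = AFR_stoich / AFR_actual
phi = 14.9 / 18.3 = 0.8142


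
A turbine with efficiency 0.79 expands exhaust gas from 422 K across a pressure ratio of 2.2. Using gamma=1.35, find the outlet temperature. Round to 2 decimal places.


T_out = T_in * (1 - eta * (1 - PR^(-(gamma-1)/gamma)))
Exponent = -(1.35-1)/1.35 = -0.25925926
PR^exp = 2.2^(-0.25925926) = 0.81512413
Factor = 1 - 0.79*(1 - 0.81512413) = 0.85394806
T_out = 422 * 0.85394806 = 360.37 K


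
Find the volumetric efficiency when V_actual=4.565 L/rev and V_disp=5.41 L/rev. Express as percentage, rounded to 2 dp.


eta_v = (V_actual / V_disp) * 100
Ratio = 4.565 / 5.41 = 0.8438
eta_v = 0.8438 * 100 = 84.38%


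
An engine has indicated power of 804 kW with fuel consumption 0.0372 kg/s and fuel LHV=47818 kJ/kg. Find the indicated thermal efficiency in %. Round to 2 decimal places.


eta_ith = (IP / (mf * LHV)) * 100
Denominator = 0.0372 * 47818 = 1778.8296 kW
eta_ith = (804 / 1778.8296) * 100 = 45.20%


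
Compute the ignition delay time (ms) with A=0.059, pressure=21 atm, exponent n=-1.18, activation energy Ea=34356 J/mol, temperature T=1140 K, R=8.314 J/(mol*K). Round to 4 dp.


tau = A * P^n * exp(Ea/(R*T))
P^n = 21^(-1.18) = 0.02752842
Ea/(R*T) = 34356/(8.314*1140) = 3.624831
exp(Ea/(R*T)) = 37.518369
tau = 0.059 * 0.02752842 * 37.518369 = 0.0609 ms


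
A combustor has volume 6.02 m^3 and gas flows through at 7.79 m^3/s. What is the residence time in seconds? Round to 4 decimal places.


tau = V / Q_flow
tau = 6.02 / 7.79 = 0.7728 s


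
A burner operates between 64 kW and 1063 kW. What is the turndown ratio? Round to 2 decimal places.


TDR = Q_max / Q_min
TDR = 1063 / 64 = 16.61


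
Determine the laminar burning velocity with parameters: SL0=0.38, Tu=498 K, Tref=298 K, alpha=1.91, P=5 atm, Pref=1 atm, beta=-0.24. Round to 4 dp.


SL = SL0 * (Tu/Tref)^alpha * (P/Pref)^beta
T ratio = 498/298 = 1.67114094
(T ratio)^alpha = 1.67114094^1.91 = 2.666582
(P/Pref)^beta = 5^(-0.24) = 0.679590
SL = 0.38 * 2.666582 * 0.679590 = 0.6886 m/s


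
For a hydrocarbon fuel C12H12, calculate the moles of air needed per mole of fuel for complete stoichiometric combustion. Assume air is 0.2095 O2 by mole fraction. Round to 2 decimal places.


Balanced combustion: C12H12 + 15 O2 -> 12 CO2 + 6 H2O
O2 needed = C + H/4 = 12 + 12/4 = 15.00 moles
Air moles = O2 / 0.2095 = 15.00 / 0.2095 = 71.60 moles air


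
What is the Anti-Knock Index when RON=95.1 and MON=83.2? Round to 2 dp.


AKI = (RON + MON) / 2
AKI = (95.1 + 83.2) / 2
AKI = 178.3 / 2 = 89.15


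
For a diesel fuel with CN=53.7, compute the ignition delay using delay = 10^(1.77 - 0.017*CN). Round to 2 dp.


delay = 10^(1.77 - 0.017*CN)
Exponent = 1.77 - 0.017*53.7 = 0.8571
delay = 10^0.8571 = 7.20 ms


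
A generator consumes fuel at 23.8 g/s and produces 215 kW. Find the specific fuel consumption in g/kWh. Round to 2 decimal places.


SFC = (mf / BP) * 3600
Rate = 23.8 / 215 = 0.110698 g/(s*kW)
SFC = 0.110698 * 3600 = 398.51 g/kWh


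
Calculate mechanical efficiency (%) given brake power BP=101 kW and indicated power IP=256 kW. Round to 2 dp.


eta_mech = (BP / IP) * 100
Ratio = 101 / 256 = 0.3945
eta_mech = 0.3945 * 100 = 39.45%


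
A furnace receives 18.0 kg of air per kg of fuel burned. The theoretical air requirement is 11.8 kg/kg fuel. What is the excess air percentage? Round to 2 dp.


Excess air = actual - stoichiometric = 18.0 - 11.8 = 6.20 kg/kg fuel
Excess air % = (excess / stoich) * 100 = (6.20 / 11.8) * 100 = 52.54%


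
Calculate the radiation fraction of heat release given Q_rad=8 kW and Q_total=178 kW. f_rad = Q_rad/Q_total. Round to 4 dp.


f_rad = Q_rad / Q_total
f_rad = 8 / 178 = 0.0449


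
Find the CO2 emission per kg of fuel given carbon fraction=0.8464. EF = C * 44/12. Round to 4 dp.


EF = C_frac * (M_CO2 / M_C)
EF = 0.8464 * (44/12)
EF = 0.8464 * 3.666667 = 3.1035 kg_CO2/kg_fuel


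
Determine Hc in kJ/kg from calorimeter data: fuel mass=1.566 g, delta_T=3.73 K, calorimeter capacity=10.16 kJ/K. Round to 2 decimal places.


Hc = C_cal * delta_T / m_fuel
Q_released = 10.16 * 3.73 = 37.8968 kJ
m_fuel = 1.566 g = 1.566/1000 kg = 0.001566 kg
Hc = 37.8968 / 0.001566 = 24199.74 kJ/kg


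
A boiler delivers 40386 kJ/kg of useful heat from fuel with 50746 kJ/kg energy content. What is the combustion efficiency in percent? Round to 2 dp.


Efficiency = (Q_useful / Q_fuel) * 100
Efficiency = (40386 / 50746) * 100
Efficiency = 0.7958 * 100 = 79.58%


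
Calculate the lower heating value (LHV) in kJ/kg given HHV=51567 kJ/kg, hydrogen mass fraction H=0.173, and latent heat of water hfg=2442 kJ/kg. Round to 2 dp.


LHV = HHV - hfg * 9 * H
Water correction = 2442 * 9 * 0.173 = 3802.194 kJ/kg
LHV = 51567 - 3802.194 = 47764.81 kJ/kg


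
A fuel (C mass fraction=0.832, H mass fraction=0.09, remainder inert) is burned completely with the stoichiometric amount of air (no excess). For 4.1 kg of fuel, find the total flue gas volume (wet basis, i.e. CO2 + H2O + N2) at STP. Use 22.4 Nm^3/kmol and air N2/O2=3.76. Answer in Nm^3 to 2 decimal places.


Per kg fuel: CO2 = (C/12 kmol)*22.4 = (0.832/12)*22.4 = 1.55307 Nm^3
Per kg fuel: H2O = (H/2 kmol)*22.4 = (0.09/2)*22.4 = 1.00800 Nm^3
O2 needed per kg fuel = C/12 + H/4 = 0.832/12 + 0.09/4 = 0.09183333 kmol
Per kg fuel: N2 = O2*3.76*22.4 = 0.09183333*3.76*22.4 = 7.73457 Nm^3
Total per kg = 1.55307 + 1.00800 + 7.73457 = 10.29564 Nm^3
Total = 10.29564 * 4.1 = 42.21 Nm^3


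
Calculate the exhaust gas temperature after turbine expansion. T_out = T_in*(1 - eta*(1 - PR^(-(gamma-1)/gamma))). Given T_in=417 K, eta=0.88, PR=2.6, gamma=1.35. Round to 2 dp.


T_out = T_in * (1 - eta * (1 - PR^(-(gamma-1)/gamma)))
Exponent = -(1.35-1)/1.35 = -0.25925926
PR^exp = 2.6^(-0.25925926) = 0.78057442
Factor = 1 - 0.88*(1 - 0.78057442) = 0.80690549
T_out = 417 * 0.80690549 = 336.48 K


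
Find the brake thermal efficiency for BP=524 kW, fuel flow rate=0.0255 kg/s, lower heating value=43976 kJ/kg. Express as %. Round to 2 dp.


eta_BTE = (BP / (mf * LHV)) * 100
Denominator = 0.0255 * 43976 = 1121.3880 kW
eta_BTE = (524 / 1121.3880) * 100 = 46.73%


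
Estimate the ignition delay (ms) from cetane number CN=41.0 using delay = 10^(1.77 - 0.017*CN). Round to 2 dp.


delay = 10^(1.77 - 0.017*CN)
Exponent = 1.77 - 0.017*41.0 = 1.0730
delay = 10^1.0730 = 11.83 ms


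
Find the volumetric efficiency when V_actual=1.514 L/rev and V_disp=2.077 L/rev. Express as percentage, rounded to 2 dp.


eta_v = (V_actual / V_disp) * 100
Ratio = 1.514 / 2.077 = 0.7289
eta_v = 0.7289 * 100 = 72.89%


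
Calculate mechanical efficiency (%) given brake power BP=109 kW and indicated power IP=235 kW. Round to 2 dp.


eta_mech = (BP / IP) * 100
Ratio = 109 / 235 = 0.4638
eta_mech = 0.4638 * 100 = 46.38%


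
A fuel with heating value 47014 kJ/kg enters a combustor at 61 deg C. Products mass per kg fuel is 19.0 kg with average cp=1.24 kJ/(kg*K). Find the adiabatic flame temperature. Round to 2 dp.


T_ad = T_in + Hc / (m_p * cp)
Denominator = 19.0 * 1.24 = 23.5600
Temperature rise = 47014 / 23.5600 = 1995.50 K
T_ad = 61 + 1995.50 = 2056.50 deg C


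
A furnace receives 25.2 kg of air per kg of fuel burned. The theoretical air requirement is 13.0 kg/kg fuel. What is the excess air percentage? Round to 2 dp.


Excess air = actual - stoichiometric = 25.2 - 13.0 = 12.20 kg/kg fuel
Excess air % = (excess / stoich) * 100 = (12.20 / 13.0) * 100 = 93.85%


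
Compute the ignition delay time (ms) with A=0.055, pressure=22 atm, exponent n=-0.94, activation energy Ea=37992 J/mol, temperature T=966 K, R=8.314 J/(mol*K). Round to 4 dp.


tau = A * P^n * exp(Ea/(R*T))
P^n = 22^(-0.94) = 0.05471705
Ea/(R*T) = 37992/(8.314*966) = 4.730478
exp(Ea/(R*T)) = 113.349710
tau = 0.055 * 0.05471705 * 113.349710 = 0.3411 ms


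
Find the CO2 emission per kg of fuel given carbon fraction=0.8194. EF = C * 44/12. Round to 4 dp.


EF = C_frac * (M_CO2 / M_C)
EF = 0.8194 * (44/12)
EF = 0.8194 * 3.666667 = 3.0045 kg_CO2/kg_fuel


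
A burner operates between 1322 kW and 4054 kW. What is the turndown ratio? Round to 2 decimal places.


TDR = Q_max / Q_min
TDR = 4054 / 1322 = 3.07


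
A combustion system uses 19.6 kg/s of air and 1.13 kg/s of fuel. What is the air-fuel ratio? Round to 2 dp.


AFR = m_air / m_fuel
AFR = 19.6 / 1.13 = 17.35


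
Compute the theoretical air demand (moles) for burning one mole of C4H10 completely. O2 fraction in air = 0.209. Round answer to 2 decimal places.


Balanced combustion: C4H10 + 6.5 O2 -> 4 CO2 + 5 H2O
O2 needed = C + H/4 = 4 + 10/4 = 6.50 moles
Air moles = O2 / 0.209 = 6.50 / 0.209 = 31.10 moles air


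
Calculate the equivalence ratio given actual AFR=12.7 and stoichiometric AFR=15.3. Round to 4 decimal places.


phi = AFR_stoich / AFR_actual
phi = 15.3 / 12.7 = 1.2047


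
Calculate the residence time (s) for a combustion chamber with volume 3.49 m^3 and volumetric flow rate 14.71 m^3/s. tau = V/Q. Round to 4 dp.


tau = V / Q_flow
tau = 3.49 / 14.71 = 0.2373 s


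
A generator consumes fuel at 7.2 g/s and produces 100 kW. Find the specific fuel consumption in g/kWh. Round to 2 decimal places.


SFC = (mf / BP) * 3600
Rate = 7.2 / 100 = 0.072000 g/(s*kW)
SFC = 0.072000 * 3600 = 259.20 g/kWh


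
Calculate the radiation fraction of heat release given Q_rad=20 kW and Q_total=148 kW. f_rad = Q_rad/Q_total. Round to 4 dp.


f_rad = Q_rad / Q_total
f_rad = 20 / 148 = 0.1351


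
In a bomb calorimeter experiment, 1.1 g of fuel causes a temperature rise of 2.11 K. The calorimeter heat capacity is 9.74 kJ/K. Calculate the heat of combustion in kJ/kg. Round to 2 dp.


Hc = C_cal * delta_T / m_fuel
Q_released = 9.74 * 2.11 = 20.5514 kJ
m_fuel = 1.1 g = 1.1/1000 kg = 0.001100 kg
Hc = 20.5514 / 0.001100 = 18683.09 kJ/kg


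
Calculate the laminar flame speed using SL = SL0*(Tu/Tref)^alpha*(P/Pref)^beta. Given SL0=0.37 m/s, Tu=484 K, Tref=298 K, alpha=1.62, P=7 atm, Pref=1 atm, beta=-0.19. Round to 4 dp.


SL = SL0 * (Tu/Tref)^alpha * (P/Pref)^beta
T ratio = 484/298 = 1.62416107
(T ratio)^alpha = 1.62416107^1.62 = 2.193912
(P/Pref)^beta = 7^(-0.19) = 0.690926
SL = 0.37 * 2.193912 * 0.690926 = 0.5609 m/s


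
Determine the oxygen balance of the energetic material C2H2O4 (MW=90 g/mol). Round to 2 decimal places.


OB = -1600 * (2C + H/2 - O) / MW
Inner = 2*2 + 2/2 - 4 = 1.00
OB = -1600 * 1.00 / 90 = -17.78%


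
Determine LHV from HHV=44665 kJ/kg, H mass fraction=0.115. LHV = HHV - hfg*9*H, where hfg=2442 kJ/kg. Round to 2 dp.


LHV = HHV - hfg * 9 * H
Water correction = 2442 * 9 * 0.115 = 2527.470 kJ/kg
LHV = 44665 - 2527.470 = 42137.53 kJ/kg


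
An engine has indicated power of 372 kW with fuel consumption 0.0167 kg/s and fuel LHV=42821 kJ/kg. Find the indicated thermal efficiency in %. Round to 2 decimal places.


eta_ith = (IP / (mf * LHV)) * 100
Denominator = 0.0167 * 42821 = 715.1107 kW
eta_ith = (372 / 715.1107) * 100 = 52.02%


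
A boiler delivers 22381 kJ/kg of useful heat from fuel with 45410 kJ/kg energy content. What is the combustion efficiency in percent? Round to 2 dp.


Efficiency = (Q_useful / Q_fuel) * 100
Efficiency = (22381 / 45410) * 100
Efficiency = 0.4929 * 100 = 49.29%


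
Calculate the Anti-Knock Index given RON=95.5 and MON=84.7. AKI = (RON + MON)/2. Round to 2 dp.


AKI = (RON + MON) / 2
AKI = (95.5 + 84.7) / 2
AKI = 180.2 / 2 = 90.10


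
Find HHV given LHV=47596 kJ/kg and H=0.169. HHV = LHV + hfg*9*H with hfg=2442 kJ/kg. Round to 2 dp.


HHV = LHV + hfg * 9 * H
Water addition = 2442 * 9 * 0.169 = 3714.282 kJ/kg
HHV = 47596 + 3714.282 = 51310.28 kJ/kg


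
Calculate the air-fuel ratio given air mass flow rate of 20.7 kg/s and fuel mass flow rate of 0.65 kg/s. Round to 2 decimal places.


AFR = m_air / m_fuel
AFR = 20.7 / 0.65 = 31.85


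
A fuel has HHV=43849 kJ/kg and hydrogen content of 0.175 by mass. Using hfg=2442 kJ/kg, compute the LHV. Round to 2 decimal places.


LHV = HHV - hfg * 9 * H
Water correction = 2442 * 9 * 0.175 = 3846.150 kJ/kg
LHV = 43849 - 3846.150 = 40002.85 kJ/kg


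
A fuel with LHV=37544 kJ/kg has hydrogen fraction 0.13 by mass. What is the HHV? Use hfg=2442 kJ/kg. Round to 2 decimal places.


HHV = LHV + hfg * 9 * H
Water addition = 2442 * 9 * 0.13 = 2857.140 kJ/kg
HHV = 37544 + 2857.140 = 40401.14 kJ/kg


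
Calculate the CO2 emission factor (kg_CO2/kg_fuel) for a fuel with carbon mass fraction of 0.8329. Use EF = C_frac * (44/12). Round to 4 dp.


EF = C_frac * (M_CO2 / M_C)
EF = 0.8329 * (44/12)
EF = 0.8329 * 3.666667 = 3.0540 kg_CO2/kg_fuel


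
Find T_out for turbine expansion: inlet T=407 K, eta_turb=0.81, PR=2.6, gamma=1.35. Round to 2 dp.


T_out = T_in * (1 - eta * (1 - PR^(-(gamma-1)/gamma)))
Exponent = -(1.35-1)/1.35 = -0.25925926
PR^exp = 2.6^(-0.25925926) = 0.78057442
Factor = 1 - 0.81*(1 - 0.78057442) = 0.82226528
T_out = 407 * 0.82226528 = 334.66 K


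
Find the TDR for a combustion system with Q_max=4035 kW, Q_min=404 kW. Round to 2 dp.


TDR = Q_max / Q_min
TDR = 4035 / 404 = 9.99


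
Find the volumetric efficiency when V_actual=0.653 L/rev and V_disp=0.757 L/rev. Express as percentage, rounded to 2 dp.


eta_v = (V_actual / V_disp) * 100
Ratio = 0.653 / 0.757 = 0.8626
eta_v = 0.8626 * 100 = 86.26%


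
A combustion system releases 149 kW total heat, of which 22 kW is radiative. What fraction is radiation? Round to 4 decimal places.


f_rad = Q_rad / Q_total
f_rad = 22 / 149 = 0.1477


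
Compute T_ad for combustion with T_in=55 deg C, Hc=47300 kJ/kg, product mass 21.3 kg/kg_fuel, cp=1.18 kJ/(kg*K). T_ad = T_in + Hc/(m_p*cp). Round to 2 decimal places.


T_ad = T_in + Hc / (m_p * cp)
Denominator = 21.3 * 1.18 = 25.1340
Temperature rise = 47300 / 25.1340 = 1881.91 K
T_ad = 55 + 1881.91 = 1936.91 deg C


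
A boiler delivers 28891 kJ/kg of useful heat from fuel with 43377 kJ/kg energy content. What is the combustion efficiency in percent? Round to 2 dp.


Efficiency = (Q_useful / Q_fuel) * 100
Efficiency = (28891 / 43377) * 100
Efficiency = 0.6660 * 100 = 66.60%


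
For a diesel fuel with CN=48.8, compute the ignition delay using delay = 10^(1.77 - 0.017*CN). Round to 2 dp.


delay = 10^(1.77 - 0.017*CN)
Exponent = 1.77 - 0.017*48.8 = 0.9404
delay = 10^0.9404 = 8.72 ms


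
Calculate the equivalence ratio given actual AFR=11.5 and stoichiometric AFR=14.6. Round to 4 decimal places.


phi = AFR_stoich / AFR_actual
phi = 14.6 / 11.5 = 1.2696


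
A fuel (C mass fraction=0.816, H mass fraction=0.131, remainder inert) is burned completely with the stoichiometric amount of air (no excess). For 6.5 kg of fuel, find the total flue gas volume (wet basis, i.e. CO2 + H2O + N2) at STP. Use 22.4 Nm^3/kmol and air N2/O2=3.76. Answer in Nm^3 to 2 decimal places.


Per kg fuel: CO2 = (C/12 kmol)*22.4 = (0.816/12)*22.4 = 1.52320 Nm^3
Per kg fuel: H2O = (H/2 kmol)*22.4 = (0.131/2)*22.4 = 1.46720 Nm^3
O2 needed per kg fuel = C/12 + H/4 = 0.816/12 + 0.131/4 = 0.10075000 kmol
Per kg fuel: N2 = O2*3.76*22.4 = 0.10075000*3.76*22.4 = 8.48557 Nm^3
Total per kg = 1.52320 + 1.46720 + 8.48557 = 11.47597 Nm^3
Total = 11.47597 * 6.5 = 74.59 Nm^3


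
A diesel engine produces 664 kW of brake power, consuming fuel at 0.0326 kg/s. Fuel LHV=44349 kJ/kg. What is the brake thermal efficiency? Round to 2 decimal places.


eta_BTE = (BP / (mf * LHV)) * 100
Denominator = 0.0326 * 44349 = 1445.7774 kW
eta_BTE = (664 / 1445.7774) * 100 = 45.93%


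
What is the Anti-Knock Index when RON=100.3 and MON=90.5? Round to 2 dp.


AKI = (RON + MON) / 2
AKI = (100.3 + 90.5) / 2
AKI = 190.8 / 2 = 95.40


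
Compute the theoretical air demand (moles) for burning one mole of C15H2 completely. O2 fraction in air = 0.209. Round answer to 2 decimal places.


Balanced combustion: C15H2 + 15.5 O2 -> 15 CO2 + 1 H2O
O2 needed = C + H/4 = 15 + 2/4 = 15.50 moles
Air moles = O2 / 0.209 = 15.50 / 0.209 = 74.16 moles air


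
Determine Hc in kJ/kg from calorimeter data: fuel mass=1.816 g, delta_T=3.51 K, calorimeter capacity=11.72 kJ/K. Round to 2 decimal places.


Hc = C_cal * delta_T / m_fuel
Q_released = 11.72 * 3.51 = 41.1372 kJ
m_fuel = 1.816 g = 1.816/1000 kg = 0.001816 kg
Hc = 41.1372 / 0.001816 = 22652.64 kJ/kg


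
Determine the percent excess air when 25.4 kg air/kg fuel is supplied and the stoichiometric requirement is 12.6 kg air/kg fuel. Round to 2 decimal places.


Excess air = actual - stoichiometric = 25.4 - 12.6 = 12.80 kg/kg fuel
Excess air % = (excess / stoich) * 100 = (12.80 / 12.6) * 100 = 101.59%


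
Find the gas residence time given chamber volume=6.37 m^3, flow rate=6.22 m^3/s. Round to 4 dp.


tau = V / Q_flow
tau = 6.37 / 6.22 = 1.0241 s


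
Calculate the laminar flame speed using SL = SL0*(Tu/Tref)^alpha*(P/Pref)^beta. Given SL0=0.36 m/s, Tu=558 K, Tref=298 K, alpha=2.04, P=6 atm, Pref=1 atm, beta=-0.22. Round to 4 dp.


SL = SL0 * (Tu/Tref)^alpha * (P/Pref)^beta
T ratio = 558/298 = 1.87248322
(T ratio)^alpha = 1.87248322^2.04 = 3.595279
(P/Pref)^beta = 6^(-0.22) = 0.674228
SL = 0.36 * 3.595279 * 0.674228 = 0.8727 m/s


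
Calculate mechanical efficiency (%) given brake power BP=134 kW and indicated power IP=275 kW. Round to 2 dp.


eta_mech = (BP / IP) * 100
Ratio = 134 / 275 = 0.4873
eta_mech = 0.4873 * 100 = 48.73%


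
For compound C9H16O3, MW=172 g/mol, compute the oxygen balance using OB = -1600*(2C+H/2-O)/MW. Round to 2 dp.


OB = -1600 * (2C + H/2 - O) / MW
Inner = 2*9 + 16/2 - 3 = 23.00
OB = -1600 * 23.00 / 172 = -213.95%


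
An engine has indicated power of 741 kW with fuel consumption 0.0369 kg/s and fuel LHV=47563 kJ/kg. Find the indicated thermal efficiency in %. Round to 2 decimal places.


eta_ith = (IP / (mf * LHV)) * 100
Denominator = 0.0369 * 47563 = 1755.0747 kW
eta_ith = (741 / 1755.0747) * 100 = 42.22%


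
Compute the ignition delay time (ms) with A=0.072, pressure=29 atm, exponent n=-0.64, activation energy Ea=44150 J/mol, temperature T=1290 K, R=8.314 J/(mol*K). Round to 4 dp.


tau = A * P^n * exp(Ea/(R*T))
P^n = 29^(-0.64) = 0.11589516
Ea/(R*T) = 44150/(8.314*1290) = 4.116527
exp(Ea/(R*T)) = 61.345823
tau = 0.072 * 0.11589516 * 61.345823 = 0.5119 ms


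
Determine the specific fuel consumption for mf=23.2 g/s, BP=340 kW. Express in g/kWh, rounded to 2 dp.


SFC = (mf / BP) * 3600
Rate = 23.2 / 340 = 0.068235 g/(s*kW)
SFC = 0.068235 * 3600 = 245.65 g/kWh


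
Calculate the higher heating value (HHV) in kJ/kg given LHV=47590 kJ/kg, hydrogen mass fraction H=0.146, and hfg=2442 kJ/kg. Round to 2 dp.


HHV = LHV + hfg * 9 * H
Water addition = 2442 * 9 * 0.146 = 3208.788 kJ/kg
HHV = 47590 + 3208.788 = 50798.79 kJ/kg


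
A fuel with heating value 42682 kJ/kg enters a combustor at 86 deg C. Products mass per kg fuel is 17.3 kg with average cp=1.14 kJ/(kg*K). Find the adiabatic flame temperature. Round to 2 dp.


T_ad = T_in + Hc / (m_p * cp)
Denominator = 17.3 * 1.14 = 19.7220
Temperature rise = 42682 / 19.7220 = 2164.18 K
T_ad = 86 + 2164.18 = 2250.18 deg C


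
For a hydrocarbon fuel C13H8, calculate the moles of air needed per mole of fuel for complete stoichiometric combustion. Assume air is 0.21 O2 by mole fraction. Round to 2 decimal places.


Balanced combustion: C13H8 + 15 O2 -> 13 CO2 + 4 H2O
O2 needed = C + H/4 = 13 + 8/4 = 15.00 moles
Air moles = O2 / 0.21 = 15.00 / 0.21 = 71.43 moles air


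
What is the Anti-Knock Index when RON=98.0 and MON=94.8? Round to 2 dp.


AKI = (RON + MON) / 2
AKI = (98.0 + 94.8) / 2
AKI = 192.8 / 2 = 96.40


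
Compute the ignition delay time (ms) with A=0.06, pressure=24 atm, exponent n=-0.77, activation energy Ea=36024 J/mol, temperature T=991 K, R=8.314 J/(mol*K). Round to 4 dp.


tau = A * P^n * exp(Ea/(R*T))
P^n = 24^(-0.77) = 0.08654408
Ea/(R*T) = 36024/(8.314*991) = 4.372283
exp(Ea/(R*T)) = 79.224290
tau = 0.06 * 0.08654408 * 79.224290 = 0.4114 ms


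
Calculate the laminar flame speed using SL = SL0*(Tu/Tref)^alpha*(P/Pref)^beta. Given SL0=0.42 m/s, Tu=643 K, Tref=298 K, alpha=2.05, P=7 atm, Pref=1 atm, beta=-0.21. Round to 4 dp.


SL = SL0 * (Tu/Tref)^alpha * (P/Pref)^beta
T ratio = 643/298 = 2.15771812
(T ratio)^alpha = 2.15771812^2.05 = 4.838259
(P/Pref)^beta = 7^(-0.21) = 0.664553
SL = 0.42 * 4.838259 * 0.664553 = 1.3504 m/s


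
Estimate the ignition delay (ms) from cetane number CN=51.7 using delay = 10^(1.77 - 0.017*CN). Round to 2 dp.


delay = 10^(1.77 - 0.017*CN)
Exponent = 1.77 - 0.017*51.7 = 0.8911
delay = 10^0.8911 = 7.78 ms


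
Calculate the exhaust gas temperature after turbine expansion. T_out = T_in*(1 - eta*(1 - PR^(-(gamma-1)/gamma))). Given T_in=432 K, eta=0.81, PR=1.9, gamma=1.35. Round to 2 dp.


T_out = T_in * (1 - eta * (1 - PR^(-(gamma-1)/gamma)))
Exponent = -(1.35-1)/1.35 = -0.25925926
PR^exp = 1.9^(-0.25925926) = 0.84670193
Factor = 1 - 0.81*(1 - 0.84670193) = 0.87582856
T_out = 432 * 0.87582856 = 378.36 K


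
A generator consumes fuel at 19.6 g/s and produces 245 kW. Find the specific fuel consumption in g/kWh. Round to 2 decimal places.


SFC = (mf / BP) * 3600
Rate = 19.6 / 245 = 0.080000 g/(s*kW)
SFC = 0.080000 * 3600 = 288.00 g/kWh


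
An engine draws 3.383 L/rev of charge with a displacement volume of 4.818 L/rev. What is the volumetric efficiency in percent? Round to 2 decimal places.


eta_v = (V_actual / V_disp) * 100
Ratio = 3.383 / 4.818 = 0.7022
eta_v = 0.7022 * 100 = 70.22%


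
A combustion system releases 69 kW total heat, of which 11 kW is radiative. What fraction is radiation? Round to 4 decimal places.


f_rad = Q_rad / Q_total
f_rad = 11 / 69 = 0.1594


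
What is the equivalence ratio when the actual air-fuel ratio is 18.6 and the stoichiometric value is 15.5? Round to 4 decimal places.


phi = AFR_stoich / AFR_actual
phi = 15.5 / 18.6 = 0.8333


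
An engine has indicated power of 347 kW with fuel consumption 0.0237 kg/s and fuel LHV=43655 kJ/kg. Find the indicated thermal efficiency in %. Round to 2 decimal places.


eta_ith = (IP / (mf * LHV)) * 100
Denominator = 0.0237 * 43655 = 1034.6235 kW
eta_ith = (347 / 1034.6235) * 100 = 33.54%


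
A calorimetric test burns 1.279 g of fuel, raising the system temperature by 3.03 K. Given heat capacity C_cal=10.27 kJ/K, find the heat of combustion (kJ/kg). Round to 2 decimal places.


Hc = C_cal * delta_T / m_fuel
Q_released = 10.27 * 3.03 = 31.1181 kJ
m_fuel = 1.279 g = 1.279/1000 kg = 0.001279 kg
Hc = 31.1181 / 0.001279 = 24330.02 kJ/kg


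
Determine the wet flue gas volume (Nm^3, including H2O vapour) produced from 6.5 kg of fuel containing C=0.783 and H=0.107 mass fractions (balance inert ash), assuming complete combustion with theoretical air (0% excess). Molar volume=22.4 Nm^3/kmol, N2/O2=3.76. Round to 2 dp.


Per kg fuel: CO2 = (C/12 kmol)*22.4 = (0.783/12)*22.4 = 1.46160 Nm^3
Per kg fuel: H2O = (H/2 kmol)*22.4 = (0.107/2)*22.4 = 1.19840 Nm^3
O2 needed per kg fuel = C/12 + H/4 = 0.783/12 + 0.107/4 = 0.09200000 kmol
Per kg fuel: N2 = O2*3.76*22.4 = 0.09200000*3.76*22.4 = 7.74861 Nm^3
Total per kg = 1.46160 + 1.19840 + 7.74861 = 10.40861 Nm^3
Total = 10.40861 * 6.5 = 67.66 Nm^3


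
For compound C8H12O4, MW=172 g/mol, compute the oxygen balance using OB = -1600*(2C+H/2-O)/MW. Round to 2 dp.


OB = -1600 * (2C + H/2 - O) / MW
Inner = 2*8 + 12/2 - 4 = 18.00
OB = -1600 * 18.00 / 172 = -167.44%


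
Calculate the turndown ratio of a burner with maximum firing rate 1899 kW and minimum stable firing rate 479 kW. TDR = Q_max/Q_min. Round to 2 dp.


TDR = Q_max / Q_min
TDR = 1899 / 479 = 3.96


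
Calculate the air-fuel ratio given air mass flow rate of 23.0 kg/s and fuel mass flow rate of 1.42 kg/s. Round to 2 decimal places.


AFR = m_air / m_fuel
AFR = 23.0 / 1.42 = 16.20


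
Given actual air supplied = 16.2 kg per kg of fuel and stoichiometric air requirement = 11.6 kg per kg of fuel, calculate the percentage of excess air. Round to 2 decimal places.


Excess air = actual - stoichiometric = 16.2 - 11.6 = 4.60 kg/kg fuel
Excess air % = (excess / stoich) * 100 = (4.60 / 11.6) * 100 = 39.66%


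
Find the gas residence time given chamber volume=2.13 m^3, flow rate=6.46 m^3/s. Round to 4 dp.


tau = V / Q_flow
tau = 2.13 / 6.46 = 0.3297 s


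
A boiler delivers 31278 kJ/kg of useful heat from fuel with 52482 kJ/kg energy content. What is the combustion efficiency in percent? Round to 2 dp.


Efficiency = (Q_useful / Q_fuel) * 100
Efficiency = (31278 / 52482) * 100
Efficiency = 0.5960 * 100 = 59.60%


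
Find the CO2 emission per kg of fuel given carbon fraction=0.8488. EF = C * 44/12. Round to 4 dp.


EF = C_frac * (M_CO2 / M_C)
EF = 0.8488 * (44/12)
EF = 0.8488 * 3.666667 = 3.1123 kg_CO2/kg_fuel


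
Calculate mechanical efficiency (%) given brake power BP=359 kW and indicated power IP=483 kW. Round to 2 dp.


eta_mech = (BP / IP) * 100
Ratio = 359 / 483 = 0.7433
eta_mech = 0.7433 * 100 = 74.33%


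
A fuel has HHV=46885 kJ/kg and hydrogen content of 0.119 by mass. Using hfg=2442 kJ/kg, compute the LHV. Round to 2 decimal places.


LHV = HHV - hfg * 9 * H
Water correction = 2442 * 9 * 0.119 = 2615.382 kJ/kg
LHV = 46885 - 2615.382 = 44269.62 kJ/kg


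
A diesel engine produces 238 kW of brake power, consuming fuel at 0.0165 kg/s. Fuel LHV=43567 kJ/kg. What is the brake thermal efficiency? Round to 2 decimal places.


eta_BTE = (BP / (mf * LHV)) * 100
Denominator = 0.0165 * 43567 = 718.8555 kW
eta_BTE = (238 / 718.8555) * 100 = 33.11%


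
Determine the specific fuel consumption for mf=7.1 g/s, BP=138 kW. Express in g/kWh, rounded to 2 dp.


SFC = (mf / BP) * 3600
Rate = 7.1 / 138 = 0.051449 g/(s*kW)
SFC = 0.051449 * 3600 = 185.22 g/kWh


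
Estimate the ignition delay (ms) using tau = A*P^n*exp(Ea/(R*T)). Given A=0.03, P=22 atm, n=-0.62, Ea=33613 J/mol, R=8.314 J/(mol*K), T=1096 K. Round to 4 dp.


tau = A * P^n * exp(Ea/(R*T))
P^n = 22^(-0.62) = 0.14712888
Ea/(R*T) = 33613/(8.314*1096) = 3.688814
exp(Ea/(R*T)) = 39.997363
tau = 0.03 * 0.14712888 * 39.997363 = 0.1765 ms


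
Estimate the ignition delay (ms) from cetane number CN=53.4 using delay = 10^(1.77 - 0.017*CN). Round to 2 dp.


delay = 10^(1.77 - 0.017*CN)
Exponent = 1.77 - 0.017*53.4 = 0.8622
delay = 10^0.8622 = 7.28 ms


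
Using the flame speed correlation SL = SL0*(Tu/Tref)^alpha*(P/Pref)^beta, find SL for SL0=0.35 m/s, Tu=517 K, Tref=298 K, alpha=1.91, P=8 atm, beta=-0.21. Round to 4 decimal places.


SL = SL0 * (Tu/Tref)^alpha * (P/Pref)^beta
T ratio = 517/298 = 1.73489933
(T ratio)^alpha = 1.73489933^1.91 = 2.864269
(P/Pref)^beta = 8^(-0.21) = 0.646176
SL = 0.35 * 2.864269 * 0.646176 = 0.6478 m/s


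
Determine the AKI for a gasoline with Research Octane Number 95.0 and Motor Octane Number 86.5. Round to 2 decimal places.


AKI = (RON + MON) / 2
AKI = (95.0 + 86.5) / 2
AKI = 181.5 / 2 = 90.75


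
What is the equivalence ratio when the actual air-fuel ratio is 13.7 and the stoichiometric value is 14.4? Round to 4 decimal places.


phi = AFR_stoich / AFR_actual
phi = 14.4 / 13.7 = 1.0511


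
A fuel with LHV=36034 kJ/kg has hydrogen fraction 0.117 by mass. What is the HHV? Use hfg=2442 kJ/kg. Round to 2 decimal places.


HHV = LHV + hfg * 9 * H
Water addition = 2442 * 9 * 0.117 = 2571.426 kJ/kg
HHV = 36034 + 2571.426 = 38605.43 kJ/kg


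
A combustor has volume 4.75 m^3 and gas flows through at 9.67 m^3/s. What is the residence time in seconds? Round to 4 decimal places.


tau = V / Q_flow
tau = 4.75 / 9.67 = 0.4912 s


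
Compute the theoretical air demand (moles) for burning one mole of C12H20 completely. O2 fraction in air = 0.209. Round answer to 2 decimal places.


Balanced combustion: C12H20 + 17 O2 -> 12 CO2 + 10 H2O
O2 needed = C + H/4 = 12 + 20/4 = 17.00 moles
Air moles = O2 / 0.209 = 17.00 / 0.209 = 81.34 moles air


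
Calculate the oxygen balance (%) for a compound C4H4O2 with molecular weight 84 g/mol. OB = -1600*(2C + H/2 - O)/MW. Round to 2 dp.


OB = -1600 * (2C + H/2 - O) / MW
Inner = 2*4 + 4/2 - 2 = 8.00
OB = -1600 * 8.00 / 84 = -152.38%


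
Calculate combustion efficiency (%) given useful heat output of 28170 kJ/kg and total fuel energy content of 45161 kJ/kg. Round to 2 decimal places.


Efficiency = (Q_useful / Q_fuel) * 100
Efficiency = (28170 / 45161) * 100
Efficiency = 0.6238 * 100 = 62.38%


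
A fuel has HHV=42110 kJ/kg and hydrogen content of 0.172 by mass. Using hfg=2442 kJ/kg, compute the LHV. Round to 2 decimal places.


LHV = HHV - hfg * 9 * H
Water correction = 2442 * 9 * 0.172 = 3780.216 kJ/kg
LHV = 42110 - 3780.216 = 38329.78 kJ/kg


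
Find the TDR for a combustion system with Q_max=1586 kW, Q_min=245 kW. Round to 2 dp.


TDR = Q_max / Q_min
TDR = 1586 / 245 = 6.47


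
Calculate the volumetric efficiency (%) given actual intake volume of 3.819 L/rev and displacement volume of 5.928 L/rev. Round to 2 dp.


eta_v = (V_actual / V_disp) * 100
Ratio = 3.819 / 5.928 = 0.6442
eta_v = 0.6442 * 100 = 64.42%


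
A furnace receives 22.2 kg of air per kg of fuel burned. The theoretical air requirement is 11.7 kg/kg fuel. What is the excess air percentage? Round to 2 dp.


Excess air = actual - stoichiometric = 22.2 - 11.7 = 10.50 kg/kg fuel
Excess air % = (excess / stoich) * 100 = (10.50 / 11.7) * 100 = 89.74%


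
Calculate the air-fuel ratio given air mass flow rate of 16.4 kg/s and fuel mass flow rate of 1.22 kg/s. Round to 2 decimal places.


AFR = m_air / m_fuel
AFR = 16.4 / 1.22 = 13.44


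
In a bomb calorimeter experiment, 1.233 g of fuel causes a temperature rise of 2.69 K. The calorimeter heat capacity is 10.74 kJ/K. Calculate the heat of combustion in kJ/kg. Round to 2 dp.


Hc = C_cal * delta_T / m_fuel
Q_released = 10.74 * 2.69 = 28.8906 kJ
m_fuel = 1.233 g = 1.233/1000 kg = 0.001233 kg
Hc = 28.8906 / 0.001233 = 23431.14 kJ/kg


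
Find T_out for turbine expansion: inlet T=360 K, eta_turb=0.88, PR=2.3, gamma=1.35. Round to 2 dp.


T_out = T_in * (1 - eta * (1 - PR^(-(gamma-1)/gamma)))
Exponent = -(1.35-1)/1.35 = -0.25925926
PR^exp = 2.3^(-0.25925926) = 0.80578413
Factor = 1 - 0.88*(1 - 0.80578413) = 0.82909003
T_out = 360 * 0.82909003 = 298.47 K


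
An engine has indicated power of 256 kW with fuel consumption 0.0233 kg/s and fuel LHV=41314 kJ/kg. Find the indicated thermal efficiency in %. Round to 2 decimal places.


eta_ith = (IP / (mf * LHV)) * 100
Denominator = 0.0233 * 41314 = 962.6162 kW
eta_ith = (256 / 962.6162) * 100 = 26.59%


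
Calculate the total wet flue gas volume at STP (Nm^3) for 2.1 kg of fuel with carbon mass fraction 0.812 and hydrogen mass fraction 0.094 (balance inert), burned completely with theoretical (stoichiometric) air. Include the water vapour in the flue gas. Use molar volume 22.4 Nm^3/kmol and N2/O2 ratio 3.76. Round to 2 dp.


Per kg fuel: CO2 = (C/12 kmol)*22.4 = (0.812/12)*22.4 = 1.51573 Nm^3
Per kg fuel: H2O = (H/2 kmol)*22.4 = (0.094/2)*22.4 = 1.05280 Nm^3
O2 needed per kg fuel = C/12 + H/4 = 0.812/12 + 0.094/4 = 0.09116667 kmol
Per kg fuel: N2 = O2*3.76*22.4 = 0.09116667*3.76*22.4 = 7.67842 Nm^3
Total per kg = 1.51573 + 1.05280 + 7.67842 = 10.24695 Nm^3
Total = 10.24695 * 2.1 = 21.52 Nm^3


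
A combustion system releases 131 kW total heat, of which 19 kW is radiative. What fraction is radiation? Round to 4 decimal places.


f_rad = Q_rad / Q_total
f_rad = 19 / 131 = 0.1450


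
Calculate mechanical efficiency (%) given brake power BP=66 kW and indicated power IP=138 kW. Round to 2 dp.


eta_mech = (BP / IP) * 100
Ratio = 66 / 138 = 0.4783
eta_mech = 0.4783 * 100 = 47.83%


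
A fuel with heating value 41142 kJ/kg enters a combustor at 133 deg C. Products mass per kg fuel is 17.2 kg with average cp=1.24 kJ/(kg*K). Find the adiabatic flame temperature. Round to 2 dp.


T_ad = T_in + Hc / (m_p * cp)
Denominator = 17.2 * 1.24 = 21.3280
Temperature rise = 41142 / 21.3280 = 1929.01 K
T_ad = 133 + 1929.01 = 2062.01 deg C


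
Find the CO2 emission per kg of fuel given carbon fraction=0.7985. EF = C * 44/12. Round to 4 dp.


EF = C_frac * (M_CO2 / M_C)
EF = 0.7985 * (44/12)
EF = 0.7985 * 3.666667 = 2.9278 kg_CO2/kg_fuel


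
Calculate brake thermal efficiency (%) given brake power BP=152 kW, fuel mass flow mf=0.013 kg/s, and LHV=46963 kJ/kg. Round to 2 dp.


eta_BTE = (BP / (mf * LHV)) * 100
Denominator = 0.013 * 46963 = 610.5190 kW
eta_BTE = (152 / 610.5190) * 100 = 24.90%


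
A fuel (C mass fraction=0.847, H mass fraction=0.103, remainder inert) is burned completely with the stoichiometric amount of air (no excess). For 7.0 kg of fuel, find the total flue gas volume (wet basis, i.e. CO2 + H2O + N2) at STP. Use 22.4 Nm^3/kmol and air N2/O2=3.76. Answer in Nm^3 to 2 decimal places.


Per kg fuel: CO2 = (C/12 kmol)*22.4 = (0.847/12)*22.4 = 1.58107 Nm^3
Per kg fuel: H2O = (H/2 kmol)*22.4 = (0.103/2)*22.4 = 1.15360 Nm^3
O2 needed per kg fuel = C/12 + H/4 = 0.847/12 + 0.103/4 = 0.09633333 kmol
Per kg fuel: N2 = O2*3.76*22.4 = 0.09633333*3.76*22.4 = 8.11358 Nm^3
Total per kg = 1.58107 + 1.15360 + 8.11358 = 10.84825 Nm^3
Total = 10.84825 * 7.0 = 75.94 Nm^3


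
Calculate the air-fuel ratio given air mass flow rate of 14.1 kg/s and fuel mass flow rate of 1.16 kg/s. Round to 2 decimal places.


AFR = m_air / m_fuel
AFR = 14.1 / 1.16 = 12.16
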